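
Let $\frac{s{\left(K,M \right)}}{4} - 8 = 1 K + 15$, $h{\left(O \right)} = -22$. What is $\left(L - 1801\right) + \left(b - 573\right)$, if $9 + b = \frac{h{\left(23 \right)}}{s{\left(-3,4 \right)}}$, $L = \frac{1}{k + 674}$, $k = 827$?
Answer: $- \frac{143091791}{60040} \approx -2383.3$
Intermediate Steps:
$s{\left(K,M \right)} = 92 + 4 K$ ($s{\left(K,M \right)} = 32 + 4 \left(1 K + 15\right) = 32 + 4 \left(K + 15\right) = 32 + 4 \left(15 + K\right) = 32 + \left(60 + 4 K\right) = 92 + 4 K$)
$L = \frac{1}{1501}$ ($L = \frac{1}{827 + 674} = \frac{1}{1501} \approx 0.00066622$)
$b = - \frac{371}{40}$ ($b = -9 - \frac{22}{92 + 4 \left(-3\right)} = -9 - \frac{22}{92 - 12} = -9 - \frac{22}{80} = -9 - \frac{11}{40} = - \frac{371}{40} \approx -9.275$)
$\left(L - 1801\right) + \left(b - 573\right) = \left(\frac{1}{1501} - 1801\right) - \frac{23291}{40} = - \frac{2703300}{1501} - \frac{23291}{40} = - \frac{143091791}{60040}$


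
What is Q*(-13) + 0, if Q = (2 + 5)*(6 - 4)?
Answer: -182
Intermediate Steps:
Q = 14 (Q = 7*2 = 14)
Q*(-13) + 0 = 14*(-13) + 0 = -182 + 0 = -182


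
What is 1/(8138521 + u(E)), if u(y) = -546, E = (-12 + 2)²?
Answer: 1/8137975 ≈ 1.2288e-7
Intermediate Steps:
E = 100 (E = (-10)² = 100)
1/(8138521 + u(E)) = 1/(8138521 - 546) = 1/8137975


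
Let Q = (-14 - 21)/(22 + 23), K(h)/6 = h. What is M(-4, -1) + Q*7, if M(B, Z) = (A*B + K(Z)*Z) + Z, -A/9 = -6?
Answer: -1948/9 ≈ -216.44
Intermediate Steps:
A = 54 (A = -9*(-6) = 54)
K(h) = 6*h
M(B, Z) = Z + 6*Z² + 54*B (M(B, Z) = (54*B + (6*Z)*Z) + Z = (54*B + 6*Z²) + Z = (6*Z² + 54*B) + Z = Z + 6*Z² + 54*B)
Q = -7/9 (Q = -35/45 = -35*1/45 = -7/9 ≈ -0.77778)
M(-4, -1) + Q*7 = (-1 + 6*(-1)² + 54*(-4)) - 7/9*7 = (-1 + 6*1 - 216) - 49/9 = (-1 + 6 - 216) - 49/9 = -211 - 49/9 = -1948/9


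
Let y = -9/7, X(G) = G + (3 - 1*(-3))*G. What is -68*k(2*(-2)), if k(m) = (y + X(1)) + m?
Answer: -816/7 ≈ -116.57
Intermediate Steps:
X(G) = 7*G (X(G) = G + (3 + 3)*G = G + 6*G = 7*G)
y = -9/7 (y = -9*⅐ = -9/7 ≈ -1.2857)
k(m) = 40/7 + m (k(m) = (-9/7 + 7*1) + m = (-9/7 + 7) + m = 40/7 + m)
-68*k(2*(-2)) = -68*(40/7 + 2*(-2)) = -68*(40/7 - 4) = -68*12/7 = -816/7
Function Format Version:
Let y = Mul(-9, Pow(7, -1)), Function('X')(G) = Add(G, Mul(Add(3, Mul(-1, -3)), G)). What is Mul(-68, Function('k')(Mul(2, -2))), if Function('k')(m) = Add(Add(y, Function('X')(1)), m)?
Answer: Rational(-816, 7) ≈ -116.57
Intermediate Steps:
Function('X')(G) = Mul(7, G) (Function('X')(G) = Add(G, Mul(Add(3, 3), G)) = Add(G, Mul(6, G)) = Mul(7, G))
y = Rational(-9, 7) (y = Mul(-9, Rational(1, 7)) = Rational(-9, 7) ≈ -1.2857)
Function('k')(m) = Add(Rational(40, 7), m) (Function('k')(m) = Add(Add(Rational(-9, 7), Mul(7, 1)), m) = Add(Add(Rational(-9, 7), 7), m) = Add(Rational(40, 7), m))
Mul(-68, Function('k')(Mul(2, -2))) = Mul(-68, Add(Rational(40, 7), Mul(2, -2))) = Mul(-68, Add(Rational(40, 7), -4)) = Mul(-68, Rational(12, 7)) = Rational(-816, 7)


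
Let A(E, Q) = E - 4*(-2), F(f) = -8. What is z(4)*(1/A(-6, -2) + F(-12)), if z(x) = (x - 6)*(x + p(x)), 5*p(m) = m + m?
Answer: 84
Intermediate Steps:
p(m) = 2*m/5 (p(m) = (m + m)/5 = (2*m)/5 = 2*m/5)
z(x) = 7*x*(-6 + x)/5 (z(x) = (x - 6)*(x + 2*x/5) = (-6 + x)*(7*x/5) = 7*x*(-6 + x)/5)
A(E, Q) = 8 + E (A(E, Q) = E + 8 = 8 + E)
z(4)*(1/A(-6, -2) + F(-12)) = ((7/5)*4*(-6 + 4))*(1/(8 - 6) - 8) = ((7/5)*4*(-2))*(1/2 - 8) = -56*(½ - 8)/5 = -56/5*(-15/2) = 84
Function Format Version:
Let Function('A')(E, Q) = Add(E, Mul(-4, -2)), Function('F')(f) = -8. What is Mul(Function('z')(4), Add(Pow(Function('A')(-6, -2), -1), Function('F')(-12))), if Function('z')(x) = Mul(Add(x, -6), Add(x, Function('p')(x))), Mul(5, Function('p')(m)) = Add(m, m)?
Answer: 84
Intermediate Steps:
Function('p')(m) = Mul(Rational(2, 5), m) (Function('p')(m) = Mul(Rational(1, 5), Add(m, m)) = Mul(Rational(1, 5), Mul(2, m)) = Mul(Rational(2, 5), m))
Function('z')(x) = Mul(Rational(7, 5), x, Add(-6, x)) (Function('z')(x) = Mul(Add(x, -6), Add(x, Mul(Rational(2, 5), x))) = Mul(Add(-6, x), Mul(Rational(7, 5), x)) = Mul(Rational(7, 5), x, Add(-6, x)))
Function('A')(E, Q) = Add(8, E) (Function('A')(E, Q) = Add(E, 8) = Add(8, E))
Mul(Function('z')(4), Add(Pow(Function('A')(-6, -2), -1), Function('F')(-12))) = Mul(Mul(Rational(7, 5), 4, Add(-6, 4)), Add(Pow(Add(8, -6), -1), -8)) = Mul(Mul(Rational(7, 5), 4, -2), Add(Pow(2, -1), -8)) = Mul(Rational(-56, 5), Add(Rational(1, 2), -8)) = Mul(Rational(-56, 5), Rational(-15, 2)) = 84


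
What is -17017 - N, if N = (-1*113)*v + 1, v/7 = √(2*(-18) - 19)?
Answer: -17018 + 791*I*√55 ≈ -17018.0 + 5866.2*I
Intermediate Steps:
v = 7*I*√55 (v = 7*√(2*(-18) - 19) = 7*√(-36 - 19) = 7*√(-55) = 7*(I*√55) = 7*I*√55 ≈ 51.913*I)
N = 1 - 791*I*√55 (N = (-1*113)*(7*I*√55) + 1 = -791*I*√55 + 1 = 1 - 791*I*√55 ≈ 1.0 - 5866.2*I)
-17017 - N = -17017 - (1 - 791*I*√55) = -17017 + (-1 + 791*I*√55) = -17018 + 791*I*√55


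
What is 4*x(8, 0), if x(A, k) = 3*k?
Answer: 0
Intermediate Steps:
4*x(8, 0) = 4*(3*0) = 4*0 = 0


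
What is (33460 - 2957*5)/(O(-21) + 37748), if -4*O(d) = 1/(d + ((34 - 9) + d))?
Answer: 253980/513373 ≈ 0.49473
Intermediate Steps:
O(d) = -1/(4*(25 + 2*d)) (O(d) = -1/(4*(d + ((34 - 9) + d))) = -1/(4*(d + (25 + d))) = -1/(4*(25 + 2*d)))
(33460 - 2957*5)/(O(-21) + 37748) = (33460 - 2957*5)/(-1/(100 + 8*(-21)) + 37748) = (33460 - 14785)/(-1/(100 - 168) + 37748) = 18675/(-1/(-68) + 37748) = 18675/(-1*(-1/68) + 37748) = 18675/(1/68 + 37748) = 18675/(2566865/68) = 18675*(68/2566865) = 253980/513373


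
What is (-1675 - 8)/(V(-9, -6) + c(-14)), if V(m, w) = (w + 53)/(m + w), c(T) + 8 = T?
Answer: 25245/377 ≈ 66.963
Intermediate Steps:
c(T) = -8 + T
V(m, w) = (53 + w)/(m + w)
(-1675 - 8)/(V(-9, -6) + c(-14)) = (-1675 - 8)/((53 - 6)/(-9 - 6) + (-8 - 14)) = -1683/(47/(-15) - 22) = -1683/(-1/15*47 - 22) = -1683/(-47/15 - 22) = -1683/(-377/15) = -1683*(-15/377) = 25245/377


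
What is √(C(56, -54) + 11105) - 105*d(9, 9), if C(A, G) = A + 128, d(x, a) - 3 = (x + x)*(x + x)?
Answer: -34335 + √11289 ≈ -34229.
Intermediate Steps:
d(x, a) = 3 + 4*x² (d(x, a) = 3 + (x + x)*(x + x) = 3 + (2*x)*(2*x) = 3 + 4*x²)
C(A, G) = 128 + A
√(C(56, -54) + 11105) - 105*d(9, 9) = √((128 + 56) + 11105) - 105*(3 + 4*9²) = √(184 + 11105) - 105*(3 + 4*81) = √11289 - 105*(3 + 324) = √11289 - 105*327 = √11289 - 34335 = -34335 + √11289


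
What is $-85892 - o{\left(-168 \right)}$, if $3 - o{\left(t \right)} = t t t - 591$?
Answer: $-4828118$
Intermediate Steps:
$o{\left(t \right)} = 594 - t^{3}$ ($o{\left(t \right)} = 3 - \left(t t t - 591\right) = 3 - \left(t^{2} t - 591\right) = 3 - \left(t^{3} - 591\right) = 3 - \left(-591 + t^{3}\right) = 594 - t^{3}$)
$-85892 - o{\left(-168 \right)} = -85892 - \left(594 - \left(-168\right)^{3}\right) = -85892 - \left(594 - -4741632\right) = -85892 - \left(594 + 4741632\right) = -85892 - 4742226 = -4828118$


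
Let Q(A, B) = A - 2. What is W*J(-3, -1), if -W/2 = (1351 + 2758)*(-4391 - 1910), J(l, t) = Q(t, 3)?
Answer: -155344854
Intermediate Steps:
Q(A, B) = -2 + A
J(l, t) = -2 + t
W = 51781618 (W = -2*(1351 + 2758)*(-4391 - 1910) = -8218*(-6301) = -2*(-25890809) = 51781618)
W*J(-3, -1) = 51781618*(-2 - 1) = 51781618*(-3) = -155344854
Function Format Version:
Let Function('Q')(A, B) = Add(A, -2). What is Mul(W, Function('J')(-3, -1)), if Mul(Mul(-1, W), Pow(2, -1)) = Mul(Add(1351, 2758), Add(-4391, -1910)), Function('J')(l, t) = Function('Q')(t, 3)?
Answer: -155344854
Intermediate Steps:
Function('Q')(A, B) = Add(-2, A)
Function('J')(l, t) = Add(-2, t)
W = 51781618 (W = Mul(-2, Mul(Add(1351, 2758), Add(-4391, -1910))) = Mul(-2, Mul(4109, -6301)) = Mul(-2, -25890809) = 51781618)
Mul(W, Function('J')(-3, -1)) = Mul(51781618, Add(-2, -1)) = Mul(51781618, -3) = -155344854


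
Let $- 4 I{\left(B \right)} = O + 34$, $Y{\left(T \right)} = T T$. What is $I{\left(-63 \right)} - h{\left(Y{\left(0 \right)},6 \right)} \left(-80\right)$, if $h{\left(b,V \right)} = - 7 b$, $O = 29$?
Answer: $- \frac{63}{4} \approx -15.75$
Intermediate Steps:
$Y{\left(T \right)} = T^{2}$
$I{\left(B \right)} = - \frac{63}{4}$ ($I{\left(B \right)} = - \frac{29 + 34}{4} = \left(- \frac{1}{4}\right) 63 = - \frac{63}{4}$)
$I{\left(-63 \right)} - h{\left(Y{\left(0 \right)},6 \right)} \left(-80\right) = - \frac{63}{4} - - 7 \cdot 0^{2} \left(-80\right) = - \frac{63}{4} - \left(-7\right) 0 \left(-80\right) = - \frac{63}{4} - 0 \left(-80\right) = - \frac{63}{4} - 0 = - \frac{63}{4} + 0 = - \frac{63}{4}$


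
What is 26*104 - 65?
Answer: 2639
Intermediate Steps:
26*104 - 65 = 2704 - 65 = 2639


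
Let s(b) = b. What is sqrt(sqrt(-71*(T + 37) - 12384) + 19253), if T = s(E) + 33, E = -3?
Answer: sqrt(19253 + I*sqrt(17141)) ≈ 138.76 + 0.4718*I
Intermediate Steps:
T = 30 (T = -3 + 33 = 30)
sqrt(sqrt(-71*(T + 37) - 12384) + 19253) = sqrt(sqrt(-71*(30 + 37) - 12384) + 19253) = sqrt(sqrt(-71*67 - 12384) + 19253) = sqrt(sqrt(-4757 - 12384) + 19253) = sqrt(sqrt(-17141) + 19253) = sqrt(I*sqrt(17141) + 19253) = sqrt(19253 + I*sqrt(17141))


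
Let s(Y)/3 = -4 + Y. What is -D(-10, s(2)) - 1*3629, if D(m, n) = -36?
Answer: -3593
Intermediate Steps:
s(Y) = -12 + 3*Y (s(Y) = 3*(-4 + Y) = -12 + 3*Y)
-D(-10, s(2)) - 1*3629 = -1*(-36) - 1*3629 = 36 - 3629 = -3593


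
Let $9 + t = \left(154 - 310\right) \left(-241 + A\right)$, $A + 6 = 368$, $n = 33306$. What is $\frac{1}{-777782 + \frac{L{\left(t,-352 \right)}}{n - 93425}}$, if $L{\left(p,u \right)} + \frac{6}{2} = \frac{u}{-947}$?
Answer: $- \frac{56932693}{44281223824437} \approx -1.2857 \cdot 10^{-6}$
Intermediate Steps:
$A = 362$ ($A = -6 + 368 = 362$)
$t = -18885$ ($t = -9 + \left(154 - 310\right) \left(-241 + 362\right) = -9 - 18876 = -18885$)
$L{\left(p,u \right)} = -3 - \frac{u}{947}$ ($L{\left(p,u \right)} = -3 + \frac{u}{-947} = -3 + u \left(- \frac{1}{947}\right) = -3 - \frac{u}{947}$)
$\frac{1}{-777782 + \frac{L{\left(t,-352 \right)}}{n - 93425}} = \frac{1}{-777782 + \frac{-3 - - \frac{352}{947}}{33306 - 93425}} = \frac{1}{-777782 + \frac{-3 + \frac{352}{947}}{33306 - 93425}} = \frac{1}{-777782 - \frac{2489}{947 \left(-60119\right)}} = \frac{1}{-777782 - - \frac{2489}{56932693}} = \frac{1}{-777782 + \frac{2489}{56932693}} = \frac{1}{- \frac{44281223824437}{56932693}} = - \frac{56932693}{44281223824437}$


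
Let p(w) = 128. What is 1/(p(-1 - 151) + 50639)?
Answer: 1/50767 ≈ 1.9698e-5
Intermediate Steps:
1/(p(-1 - 151) + 50639) = 1/(128 + 50639) = 1/50767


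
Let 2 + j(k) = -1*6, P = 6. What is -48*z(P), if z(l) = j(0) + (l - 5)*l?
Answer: 96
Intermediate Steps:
j(k) = -8 (j(k) = -2 - 1*6 = -2 - 6 = -8)
z(l) = -8 + l*(-5 + l) (z(l) = -8 + (l - 5)*l = -8 + (-5 + l)*l = -8 + l*(-5 + l))
-48*z(P) = -48*(-8 + 6² - 5*6) = -48*(-8 + 36 - 30) = -48*(-2) = 96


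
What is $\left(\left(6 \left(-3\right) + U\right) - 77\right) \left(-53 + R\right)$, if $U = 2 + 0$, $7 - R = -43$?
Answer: $279$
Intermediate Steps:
$R = 50$ ($R = 7 - -43 = 7 + 43 = 50$)
$U = 2$
$\left(\left(6 \left(-3\right) + U\right) - 77\right) \left(-53 + R\right) = \left(\left(6 \left(-3\right) + 2\right) - 77\right) \left(-53 + 50\right) = \left(\left(-18 + 2\right) - 77\right) \left(-3\right) = \left(-16 - 77\right) \left(-3\right) = \left(-93\right) \left(-3\right) = 279$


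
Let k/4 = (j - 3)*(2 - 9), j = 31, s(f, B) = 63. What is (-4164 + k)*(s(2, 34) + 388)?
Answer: -2231548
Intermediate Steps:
k = -784 (k = 4*((31 - 3)*(2 - 9)) = 4*(28*(-7)) = 4*(-196) = -784)
(-4164 + k)*(s(2, 34) + 388) = (-4164 - 784)*(63 + 388) = -4948*451 = -2231548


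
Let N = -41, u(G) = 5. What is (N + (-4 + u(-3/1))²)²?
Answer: 1600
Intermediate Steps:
(N + (-4 + u(-3/1))²)² = (-41 + (-4 + 5)²)² = (-41 + 1²)² = (-41 + 1)² = (-40)² = 1600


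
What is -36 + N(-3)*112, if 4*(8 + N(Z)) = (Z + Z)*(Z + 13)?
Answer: -2612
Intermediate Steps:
N(Z) = -8 + Z*(13 + Z)/2 (N(Z) = -8 + ((Z + Z)*(Z + 13))/4 = -8 + ((2*Z)*(13 + Z))/4 = -8 + (2*Z*(13 + Z))/4 = -8 + Z*(13 + Z)/2)
-36 + N(-3)*112 = -36 + (-8 + (1/2)*(-3)**2 + (13/2)*(-3))*112 = -36 + (-8 + (1/2)*9 - 39/2)*112 = -36 + (-8 + 9/2 - 39/2)*112 = -36 - 23*112 = -36 - 2576 = -2612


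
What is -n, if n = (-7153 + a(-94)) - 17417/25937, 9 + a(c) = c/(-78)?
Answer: 7244131190/1011543 ≈ 7161.5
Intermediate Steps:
a(c) = -9 - c/78 (a(c) = -9 + c/(-78) = -9 + c*(-1/78) = -9 - c/78)
n = -7244131190/1011543 (n = (-7153 + (-9 - 1/78*(-94))) - 17417/25937 = (-7153 + (-9 + 47/39)) - 17417*1/25937 = (-7153 - 304/39) - 17417/25937 = -279271/39 - 17417/25937 = -7244131190/1011543 ≈ -7161.5)
-n = -1*(-7244131190/1011543) = 7244131190/1011543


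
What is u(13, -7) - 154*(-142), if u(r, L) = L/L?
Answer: 21869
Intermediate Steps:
u(r, L) = 1
u(13, -7) - 154*(-142) = 1 - 154*(-142) = 1 + 21868 = 21869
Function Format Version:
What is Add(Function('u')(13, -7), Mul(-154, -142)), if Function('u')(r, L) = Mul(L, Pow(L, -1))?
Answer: 21869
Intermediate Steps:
Function('u')(r, L) = 1
Add(Function('u')(13, -7), Mul(-154, -142)) = Add(1, Mul(-154, -142)) = Add(1, 21868) = 21869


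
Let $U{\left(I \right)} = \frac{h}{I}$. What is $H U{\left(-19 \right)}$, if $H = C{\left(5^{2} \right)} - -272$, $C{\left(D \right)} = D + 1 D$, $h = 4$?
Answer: $- \frac{1288}{19} \approx -67.789$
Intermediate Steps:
$U{\left(I \right)} = \frac{4}{I}$
$C{\left(D \right)} = 2 D$ ($C{\left(D \right)} = D + D = 2 D$)
$H = 322$ ($H = 2 \cdot 5^{2} - -272 = 2 \cdot 25 + 272 = 50 + 272 = 322$)
$H U{\left(-19 \right)} = 322 \frac{4}{-19} = 322 \cdot 4 \left(- \frac{1}{19}\right) = 322 \left(- \frac{4}{19}\right) = - \frac{1288}{19}$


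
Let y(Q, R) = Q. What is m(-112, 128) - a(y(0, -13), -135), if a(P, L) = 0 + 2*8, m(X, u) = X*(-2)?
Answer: 208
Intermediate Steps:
m(X, u) = -2*X
a(P, L) = 16 (a(P, L) = 0 + 16 = 16)
m(-112, 128) - a(y(0, -13), -135) = -2*(-112) - 1*16 = 224 - 16 = 208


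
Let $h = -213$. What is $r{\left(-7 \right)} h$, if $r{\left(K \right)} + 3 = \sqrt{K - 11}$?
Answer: $639 - 639 i \sqrt{2} \approx 639.0 - 903.68 i$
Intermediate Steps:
$r{\left(K \right)} = -3 + \sqrt{-11 + K}$ ($r{\left(K \right)} = -3 + \sqrt{K - 11} = -3 + \sqrt{-11 + K}$)
$r{\left(-7 \right)} h = \left(-3 + \sqrt{-11 - 7}\right) \left(-213\right) = \left(-3 + \sqrt{-18}\right) \left(-213\right) = \left(-3 + 3 i \sqrt{2}\right) \left(-213\right) = 639 - 639 i \sqrt{2}$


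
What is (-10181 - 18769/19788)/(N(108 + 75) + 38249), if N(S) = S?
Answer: -201480397/760492416 ≈ -0.26493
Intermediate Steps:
(-10181 - 18769/19788)/(N(108 + 75) + 38249) = (-10181 - 18769/19788)/((108 + 75) + 38249) = (-10181 - 18769*1/19788)/(183 + 38249) = (-10181 - 18769/19788)/38432 = -201480397/19788*1/38432 = -201480397/760492416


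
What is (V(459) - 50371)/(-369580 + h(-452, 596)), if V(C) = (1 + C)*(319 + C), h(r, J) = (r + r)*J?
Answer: -102503/302788 ≈ -0.33853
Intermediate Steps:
h(r, J) = 2*J*r (h(r, J) = (2*r)*J = 2*J*r)
(V(459) - 50371)/(-369580 + h(-452, 596)) = ((319 + 459² + 320*459) - 50371)/(-369580 + 2*596*(-452)) = ((319 + 210681 + 146880) - 50371)/(-369580 - 538784) = (357880 - 50371)/(-908364) = 307509*(-1/908364) = -102503/302788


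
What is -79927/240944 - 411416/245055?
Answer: -118714727689/59044531920 ≈ -2.0106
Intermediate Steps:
-79927/240944 - 411416/245055 = -118714727689/59044531920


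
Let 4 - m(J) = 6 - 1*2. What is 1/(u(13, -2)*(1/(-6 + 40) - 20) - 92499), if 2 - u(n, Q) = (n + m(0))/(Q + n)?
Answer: -374/34600737 ≈ -1.0809e-5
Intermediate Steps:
m(J) = 0 (m(J) = 4 - (6 - 1*2) = 4 - (6 - 2) = 4 - 1*4 = 4 - 4 = 0)
u(n, Q) = 2 - n/(Q + n) (u(n, Q) = 2 - (n + 0)/(Q + n) = 2 - n/(Q + n))
1/(u(13, -2)*(1/(-6 + 40) - 20) - 92499) = 1/(((13 + 2*(-2))/(-2 + 13))*(1/(-6 + 40) - 20) - 92499) = 1/(((13 - 4)/11)*(1/34 - 20) - 92499) = 1/(((1/11)*9)*(1/34 - 20) - 92499) = 1/((9/11)*(-679/34) - 92499) = 1/(-6111/374 - 92499) = 1/(-34600737/374) = -374/34600737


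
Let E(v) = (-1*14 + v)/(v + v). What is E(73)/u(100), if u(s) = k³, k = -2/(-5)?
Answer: 7375/1168 ≈ 6.3142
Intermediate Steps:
k = ⅖ (k = -2*(-⅕) = ⅖ ≈ 0.40000)
u(s) = 8/125 (u(s) = (⅖)³ = 8/125)
E(v) = (-14 + v)/(2*v) (E(v) = (-14 + v)/((2*v)) = (-14 + v)*(1/(2*v)) = (-14 + v)/(2*v))
E(73)/u(100) = ((½)*(-14 + 73)/73)/(8/125) = ((½)*(1/73)*59)*(125/8) = (59/146)*(125/8) = 7375/1168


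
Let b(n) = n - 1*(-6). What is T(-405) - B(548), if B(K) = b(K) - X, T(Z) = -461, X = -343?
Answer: -1358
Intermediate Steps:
b(n) = 6 + n (b(n) = n + 6 = 6 + n)
B(K) = 349 + K (B(K) = (6 + K) - 1*(-343) = (6 + K) + 343 = 349 + K)
T(-405) - B(548) = -461 - (349 + 548) = -461 - 1*897 = -461 - 897 = -1358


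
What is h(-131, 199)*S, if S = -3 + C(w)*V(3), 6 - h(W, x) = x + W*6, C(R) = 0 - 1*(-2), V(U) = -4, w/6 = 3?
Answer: -6523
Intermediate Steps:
w = 18 (w = 6*3 = 18)
C(R) = 2 (C(R) = 0 + 2 = 2)
h(W, x) = 6 - x - 6*W (h(W, x) = 6 - (x + W*6) = 6 - (x + 6*W) = 6 + (-x - 6*W) = 6 - x - 6*W)
S = -11 (S = -3 + 2*(-4) = -3 - 8 = -11)
h(-131, 199)*S = (6 - 1*199 - 6*(-131))*(-11) = (6 - 199 + 786)*(-11) = 593*(-11) = -6523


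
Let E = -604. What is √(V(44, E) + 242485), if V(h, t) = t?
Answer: √241881 ≈ 491.81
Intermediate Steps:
√(V(44, E) + 242485) = √(-604 + 242485) = √241881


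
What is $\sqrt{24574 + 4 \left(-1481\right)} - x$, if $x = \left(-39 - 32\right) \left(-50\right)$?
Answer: $-3550 + 5 \sqrt{746} \approx -3413.4$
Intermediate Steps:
$x = 3550$ ($x = \left(-71\right) \left(-50\right) = 3550$)
$\sqrt{24574 + 4 \left(-1481\right)} - x = \sqrt{24574 + 4 \left(-1481\right)} - 3550 = \sqrt{24574 - 5924} - 3550 = \sqrt{18650} - 3550 = 5 \sqrt{746} - 3550 = -3550 + 5 \sqrt{746}$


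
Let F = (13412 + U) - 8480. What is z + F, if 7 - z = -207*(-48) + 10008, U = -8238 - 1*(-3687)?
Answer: -19556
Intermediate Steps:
U = -4551 (U = -8238 + 3687 = -4551)
z = -19937 (z = 7 - (-207*(-48) + 10008) = 7 - (9936 + 10008) = 7 - 1*19944 = 7 - 19944 = -19937)
F = 381 (F = (13412 - 4551) - 8480 = 8861 - 8480 = 381)
z + F = -19937 + 381 = -19556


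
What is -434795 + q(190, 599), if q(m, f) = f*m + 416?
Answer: -320569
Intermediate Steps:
q(m, f) = 416 + f*m
-434795 + q(190, 599) = -434795 + (416 + 599*190) = -434795 + (416 + 113810) = -434795 + 114226 = -320569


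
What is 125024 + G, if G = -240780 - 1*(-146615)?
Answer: 30859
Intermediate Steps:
G = -94165 (G = -240780 + 146615 = -94165)
125024 + G = 125024 - 94165 = 30859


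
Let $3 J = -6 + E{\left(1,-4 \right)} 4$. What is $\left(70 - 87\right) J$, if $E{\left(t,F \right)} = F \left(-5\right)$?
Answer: $- \frac{1258}{3} \approx -419.33$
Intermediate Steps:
$E{\left(t,F \right)} = - 5 F$
$J = \frac{74}{3}$ ($J = \frac{-6 + \left(-5\right) \left(-4\right) 4}{3} = \frac{-6 + 20 \cdot 4}{3} = \frac{-6 + 80}{3} = \frac{1}{3} \cdot 74 = \frac{74}{3} \approx 24.667$)
$\left(70 - 87\right) J = \left(70 - 87\right) \frac{74}{3} = \left(-17\right) \frac{74}{3} = - \frac{1258}{3}$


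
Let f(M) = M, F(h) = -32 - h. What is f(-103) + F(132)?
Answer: -267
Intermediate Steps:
f(-103) + F(132) = -103 + (-32 - 1*132) = -103 + (-32 - 132) = -103 - 164 = -267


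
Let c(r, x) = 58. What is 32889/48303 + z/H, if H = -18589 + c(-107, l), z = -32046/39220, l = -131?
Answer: 442681606517/650109915990 ≈ 0.68093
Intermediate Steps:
z = -16023/19610 (z = -32046*1/39220 = -16023/19610 ≈ -0.81708)
H = -18531 (H = -18589 + 58 = -18531)
32889/48303 + z/H = 32889/48303 - 16023/19610/(-18531) = 32889*(1/48303) - 16023/19610*(-1/18531) = 10963/16101 + 5341/121130970 = 442681606517/650109915990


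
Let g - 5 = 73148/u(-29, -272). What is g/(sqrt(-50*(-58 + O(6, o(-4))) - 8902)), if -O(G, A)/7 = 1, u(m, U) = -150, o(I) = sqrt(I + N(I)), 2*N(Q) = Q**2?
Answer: 36199*I*sqrt(157)/70650 ≈ 6.42*I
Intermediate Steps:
N(Q) = Q**2/2
o(I) = sqrt(I + I**2/2)
O(G, A) = -7 (O(G, A) = -7*1 = -7)
g = -36199/75 (g = 5 + 73148/(-150) = 5 + 73148*(-1/150) = 5 - 36574/75 = -36199/75 ≈ -482.65)
g/(sqrt(-50*(-58 + O(6, o(-4))) - 8902)) = -36199/(75*sqrt(-50*(-58 - 7) - 8902)) = -36199/(75*sqrt(-50*(-65) - 8902)) = -36199/(75*sqrt(3250 - 8902)) = -36199*(-I*sqrt(157)/942)/75 = -(-36199)*I*sqrt(157)/70650 = 36199*I*sqrt(157)/70650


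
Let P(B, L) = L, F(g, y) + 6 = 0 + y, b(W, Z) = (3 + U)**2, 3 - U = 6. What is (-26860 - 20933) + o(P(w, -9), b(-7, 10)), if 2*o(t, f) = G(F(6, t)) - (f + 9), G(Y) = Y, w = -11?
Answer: -47805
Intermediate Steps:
U = -3 (U = 3 - 1*6 = 3 - 6 = -3)
b(W, Z) = 0 (b(W, Z) = (3 - 3)**2 = 0**2 = 0)
F(g, y) = -6 + y (F(g, y) = -6 + (0 + y) = -6 + y)
o(t, f) = -15/2 + t/2 - f/2 (o(t, f) = ((-6 + t) - (f + 9))/2 = ((-6 + t) - (9 + f))/2 = ((-6 + t) + (-9 - f))/2 = (-15 + t - f)/2 = -15/2 + t/2 - f/2)
(-26860 - 20933) + o(P(w, -9), b(-7, 10)) = (-26860 - 20933) + (-15/2 + (1/2)*(-9) - 1/2*0) = -47793 + (-15/2 - 9/2 + 0) = -47793 - 12 = -47805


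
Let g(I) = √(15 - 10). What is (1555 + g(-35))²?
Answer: (1555 + √5)² ≈ 2.4250e+6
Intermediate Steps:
g(I) = √5
(1555 + g(-35))² = (1555 + √5)²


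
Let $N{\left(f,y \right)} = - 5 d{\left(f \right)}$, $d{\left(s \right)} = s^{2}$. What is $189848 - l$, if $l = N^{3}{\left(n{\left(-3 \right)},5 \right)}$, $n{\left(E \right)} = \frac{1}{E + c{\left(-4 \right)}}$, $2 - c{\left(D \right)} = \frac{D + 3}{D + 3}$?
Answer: $\frac{12150397}{64} \approx 1.8985 \cdot 10^{5}$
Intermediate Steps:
$c{\left(D \right)} = 1$ ($c{\left(D \right)} = 2 - \frac{D + 3}{D + 3} = 2 - \frac{3 + D}{3 + D} = 2 - 1 = 1$)
$n{\left(E \right)} = \frac{1}{1 + E}$ ($n{\left(E \right)} = \frac{1}{E + 1} = \frac{1}{1 + E}$)
$N{\left(f,y \right)} = - 5 f^{2}$
$l = - \frac{125}{64}$ ($l = \left(- 5 \left(\frac{1}{1 - 3}\right)^{2}\right)^{3} = \left(- 5 \left(\frac{1}{-2}\right)^{2}\right)^{3} = \left(- 5 \left(- \frac{1}{2}\right)^{2}\right)^{3} = \left(\left(-5\right) \frac{1}{4}\right)^{3} = \left(- \frac{5}{4}\right)^{3} = - \frac{125}{64} \approx -1.9531$)
$189848 - l = 189848 - - \frac{125}{64} = 189848 + \frac{125}{64} = \frac{12150397}{64}$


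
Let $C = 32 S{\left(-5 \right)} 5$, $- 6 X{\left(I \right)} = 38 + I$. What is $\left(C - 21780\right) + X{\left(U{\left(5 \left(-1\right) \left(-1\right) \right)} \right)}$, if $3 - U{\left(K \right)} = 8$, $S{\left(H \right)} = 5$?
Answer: $- \frac{41971}{2} \approx -20986.0$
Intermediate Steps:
$U{\left(K \right)} = -5$ ($U{\left(K \right)} = 3 - 8 = -5$)
$X{\left(I \right)} = - \frac{19}{3} - \frac{I}{6}$ ($X{\left(I \right)} = - \frac{38 + I}{6} = - \frac{19}{3} - \frac{I}{6}$)
$C = 800$ ($C = 32 \cdot 5 \cdot 5 = 160 \cdot 5 = 800$)
$\left(C - 21780\right) + X{\left(U{\left(5 \left(-1\right) \left(-1\right) \right)} \right)} = \left(800 - 21780\right) - \frac{11}{2} = -20980 + \left(- \frac{19}{3} + \frac{5}{6}\right) = -20980 - \frac{11}{2} = - \frac{41971}{2}$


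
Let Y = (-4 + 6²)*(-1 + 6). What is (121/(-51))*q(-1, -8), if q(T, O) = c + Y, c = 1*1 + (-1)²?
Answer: -6534/17 ≈ -384.35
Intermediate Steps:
c = 2 (c = 1 + 1 = 2)
Y = 160 (Y = (-4 + 36)*5 = 32*5 = 160)
q(T, O) = 162 (q(T, O) = 2 + 160 = 162)
(121/(-51))*q(-1, -8) = (121/(-51))*162 = (121*(-1/51))*162 = -121/51*162 = -6534/17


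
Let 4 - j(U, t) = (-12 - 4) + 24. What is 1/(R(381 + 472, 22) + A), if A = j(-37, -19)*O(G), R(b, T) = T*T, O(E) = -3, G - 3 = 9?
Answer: 1/496 ≈ 0.0020161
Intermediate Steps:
G = 12 (G = 3 + 9 = 12)
j(U, t) = -4 (j(U, t) = 4 - ((-12 - 4) + 24) = 4 - (-16 + 24) = 4 - 1*8 = 4 - 8 = -4)
R(b, T) = T**2
A = 12 (A = -4*(-3) = 12)
1/(R(381 + 472, 22) + A) = 1/(22**2 + 12) = 1/(484 + 12) = 1/496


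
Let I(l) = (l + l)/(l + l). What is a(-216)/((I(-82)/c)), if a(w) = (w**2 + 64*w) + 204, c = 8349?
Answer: 275817564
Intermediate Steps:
I(l) = 1 (I(l) = (2*l)/((2*l)) = (2*l)*(1/(2*l)) = 1)
a(w) = 204 + w**2 + 64*w
a(-216)/((I(-82)/c)) = (204 + (-216)**2 + 64*(-216))/((1/8349)) = (204 + 46656 - 13824)/((1*(1/8349))) = 33036/(1/8349) = 33036*8349 = 275817564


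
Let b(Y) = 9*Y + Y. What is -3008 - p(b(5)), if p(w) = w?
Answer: -3058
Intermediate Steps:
b(Y) = 10*Y
-3008 - p(b(5)) = -3008 - 10*5 = -3008 - 1*50 = -3008 - 50 = -3058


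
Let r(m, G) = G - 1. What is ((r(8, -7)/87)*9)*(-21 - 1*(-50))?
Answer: -24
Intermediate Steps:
r(m, G) = -1 + G
((r(8, -7)/87)*9)*(-21 - 1*(-50)) = (((-1 - 7)/87)*9)*(-21 - 1*(-50)) = (-8*1/87*9)*(-21 + 50) = -8/87*9*29 = -24/29*29 = -24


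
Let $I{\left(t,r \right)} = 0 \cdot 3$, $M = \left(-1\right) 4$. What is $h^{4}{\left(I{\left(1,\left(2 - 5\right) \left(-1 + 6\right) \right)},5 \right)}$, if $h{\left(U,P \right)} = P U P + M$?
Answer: $256$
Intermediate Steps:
$M = -4$
$I{\left(t,r \right)} = 0$
$h{\left(U,P \right)} = -4 + U P^{2}$ ($h{\left(U,P \right)} = P U P - 4 = U P^{2} - 4 = -4 + U P^{2}$)
$h^{4}{\left(I{\left(1,\left(2 - 5\right) \left(-1 + 6\right) \right)},5 \right)} = \left(-4 + 0 \cdot 5^{2}\right)^{4} = \left(-4 + 0 \cdot 25\right)^{4} = \left(-4 + 0\right)^{4} = \left(-4\right)^{4} = 256$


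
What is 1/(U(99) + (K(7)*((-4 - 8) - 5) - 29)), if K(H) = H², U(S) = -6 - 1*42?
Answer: -1/910 ≈ -0.0010989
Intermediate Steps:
U(S) = -48 (U(S) = -6 - 42 = -48)
1/(U(99) + (K(7)*((-4 - 8) - 5) - 29)) = 1/(-48 + (7²*((-4 - 8) - 5) - 29)) = 1/(-48 + (49*(-12 - 5) - 29)) = 1/(-48 + (49*(-17) - 29)) = 1/(-48 + (-833 - 29)) = 1/(-48 - 862) = 1/(-910) = -1/910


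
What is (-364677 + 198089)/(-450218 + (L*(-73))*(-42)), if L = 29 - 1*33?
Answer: 83294/231241 ≈ 0.36020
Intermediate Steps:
L = -4 (L = 29 - 33 = -4)
(-364677 + 198089)/(-450218 + (L*(-73))*(-42)) = (-364677 + 198089)/(-450218 - 4*(-73)*(-42)) = -166588/(-450218 + 292*(-42)) = -166588/(-450218 - 12264) = -166588/(-462482) = -166588*(-1/462482) = 83294/231241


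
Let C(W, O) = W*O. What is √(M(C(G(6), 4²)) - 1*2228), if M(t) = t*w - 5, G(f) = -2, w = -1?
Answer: I*√2201 ≈ 46.915*I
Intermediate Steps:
C(W, O) = O*W
M(t) = -5 - t (M(t) = t*(-1) - 5 = -t - 5 = -5 - t)
√(M(C(G(6), 4²)) - 1*2228) = √((-5 - 4²*(-2)) - 1*2228) = √((-5 - 16*(-2)) - 2228) = √((-5 - 1*(-32)) - 2228) = √((-5 + 32) - 2228) = √(27 - 2228) = √(-2201) = I*√2201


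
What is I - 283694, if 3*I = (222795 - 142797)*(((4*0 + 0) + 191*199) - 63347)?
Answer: -675946802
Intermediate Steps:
I = -675663108 (I = ((222795 - 142797)*(((4*0 + 0) + 191*199) - 63347))/3 = (79998*(((0 + 0) + 38009) - 63347))/3 = (79998*((0 + 38009) - 63347))/3 = (79998*(38009 - 63347))/3 = (79998*(-25338))/3 = (⅓)*(-2026989324) = -675663108)
I - 283694 = -675663108 - 283694 = -675946802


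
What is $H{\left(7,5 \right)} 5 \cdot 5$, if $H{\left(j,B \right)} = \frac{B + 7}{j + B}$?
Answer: $25$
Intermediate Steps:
$H{\left(j,B \right)} = \frac{7 + B}{B + j}$
$H{\left(7,5 \right)} 5 \cdot 5 = \frac{7 + 5}{5 + 7} \cdot 5 \cdot 5 = \frac{1}{12} \cdot 12 \cdot 5 \cdot 5 = 1 \cdot 5 \cdot 5 = 5 \cdot 5 = 25$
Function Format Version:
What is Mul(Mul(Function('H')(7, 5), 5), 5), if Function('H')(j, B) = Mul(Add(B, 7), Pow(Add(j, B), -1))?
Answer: 25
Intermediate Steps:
Function('H')(j, B) = Mul(Pow(Add(B, j), -1), Add(7, B)) (Function('H')(j, B) = Mul(Add(7, B), Pow(Add(B, j), -1)) = Mul(Pow(Add(B, j), -1), Add(7, B)))
Mul(Mul(Function('H')(7, 5), 5), 5) = Mul(Mul(Mul(Pow(Add(5, 7), -1), Add(7, 5)), 5), 5) = Mul(Mul(Mul(Pow(12, -1), 12), 5), 5) = Mul(Mul(Mul(Rational(1, 12), 12), 5), 5) = Mul(Mul(1, 5), 5) = Mul(5, 5) = 25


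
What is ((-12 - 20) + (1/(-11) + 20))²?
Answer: 17689/121 ≈ 146.19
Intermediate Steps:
((-12 - 20) + (1/(-11) + 20))² = (-32 + (-1/11 + 20))² = (-32 + 219/11)² = (-133/11)² = 17689/121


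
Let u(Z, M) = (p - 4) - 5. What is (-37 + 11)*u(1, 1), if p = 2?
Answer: 182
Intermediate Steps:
u(Z, M) = -7 (u(Z, M) = (2 - 4) - 5 = -2 - 5 = -7)
(-37 + 11)*u(1, 1) = (-37 + 11)*(-7) = -26*(-7) = 182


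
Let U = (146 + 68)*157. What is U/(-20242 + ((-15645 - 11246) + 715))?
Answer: -16799/23209 ≈ -0.72381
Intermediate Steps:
U = 33598 (U = 214*157 = 33598)
U/(-20242 + ((-15645 - 11246) + 715)) = 33598/(-20242 + ((-15645 - 11246) + 715)) = 33598/(-20242 + (-26891 + 715)) = 33598/(-20242 - 26176) = 33598/(-46418) = 33598*(-1/46418) = -16799/23209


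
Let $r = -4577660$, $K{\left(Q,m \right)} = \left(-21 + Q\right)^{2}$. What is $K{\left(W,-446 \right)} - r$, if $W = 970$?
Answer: $5478261$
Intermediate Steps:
$K{\left(W,-446 \right)} - r = \left(-21 + 970\right)^{2} - -4577660 = 949^{2} + 4577660 = 900601 + 4577660 = 5478261$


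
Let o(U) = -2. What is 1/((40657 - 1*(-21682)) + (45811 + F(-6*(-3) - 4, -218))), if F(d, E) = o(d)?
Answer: 1/108148 ≈ 9.2466e-6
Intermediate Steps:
F(d, E) = -2
1/((40657 - 1*(-21682)) + (45811 + F(-6*(-3) - 4, -218))) = 1/((40657 - 1*(-21682)) + (45811 - 2)) = 1/((40657 + 21682) + 45809) = 1/(62339 + 45809) = 1/108148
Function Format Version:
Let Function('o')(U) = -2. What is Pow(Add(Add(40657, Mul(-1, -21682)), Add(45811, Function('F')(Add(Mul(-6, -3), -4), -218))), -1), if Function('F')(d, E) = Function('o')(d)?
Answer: Rational(1, 108148) ≈ 9.2466e-6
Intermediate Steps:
Function('F')(d, E) = -2
Pow(Add(Add(40657, Mul(-1, -21682)), Add(45811, Function('F')(Add(Mul(-6, -3), -4), -218))), -1) = Pow(Add(Add(40657, Mul(-1, -21682)), Add(45811, -2)), -1) = Pow(Add(Add(40657, 21682), 45809), -1) = Pow(Add(62339, 45809), -1) = Pow(108148, -1) = Rational(1, 108148)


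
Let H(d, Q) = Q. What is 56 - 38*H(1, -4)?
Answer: 208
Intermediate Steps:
56 - 38*H(1, -4) = 56 - 38*(-4) = 56 + 152 = 208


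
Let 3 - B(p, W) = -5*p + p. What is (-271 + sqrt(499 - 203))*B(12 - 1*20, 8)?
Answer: 7859 - 58*sqrt(74) ≈ 7360.1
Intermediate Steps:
B(p, W) = 3 + 4*p (B(p, W) = 3 - (-5*p + p) = 3 - (-4)*p = 3 + 4*p)
(-271 + sqrt(499 - 203))*B(12 - 1*20, 8) = (-271 + sqrt(499 - 203))*(3 + 4*(12 - 1*20)) = (-271 + sqrt(296))*(3 + 4*(12 - 20)) = (-271 + 2*sqrt(74))*(3 + 4*(-8)) = (-271 + 2*sqrt(74))*(3 - 32) = (-271 + 2*sqrt(74))*(-29) = 7859 - 58*sqrt(74)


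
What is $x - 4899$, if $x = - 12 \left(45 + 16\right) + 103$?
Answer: $-5528$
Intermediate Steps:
$x = -629$ ($x = \left(-12\right) 61 + 103 = -732 + 103 = -629$)
$x - 4899 = -629 - 4899 = -5528$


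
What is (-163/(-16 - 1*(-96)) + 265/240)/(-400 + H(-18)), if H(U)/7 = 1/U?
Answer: 84/36035 ≈ 0.0023311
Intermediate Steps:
H(U) = 7/U
(-163/(-16 - 1*(-96)) + 265/240)/(-400 + H(-18)) = (-163/(-16 - 1*(-96)) + 265/240)/(-400 + 7/(-18)) = (-163/(-16 + 96) + 265*(1/240))/(-400 + 7*(-1/18)) = (-163/80 + 53/48)/(-400 - 7/18) = (-163*1/80 + 53/48)/(-7207/18) = (-163/80 + 53/48)*(-18/7207) = -14/15*(-18/7207) = 84/36035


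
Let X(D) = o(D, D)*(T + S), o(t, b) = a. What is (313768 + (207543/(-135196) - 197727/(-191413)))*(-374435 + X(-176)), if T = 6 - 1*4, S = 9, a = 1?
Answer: -760058314285429706982/6469567987 ≈ -1.1748e+11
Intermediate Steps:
o(t, b) = 1
T = 2 (T = 6 - 4 = 2)
X(D) = 11 (X(D) = 1*(2 + 9) = 1*11 = 11)
(313768 + (207543/(-135196) - 197727/(-191413)))*(-374435 + X(-176)) = (313768 + (207543/(-135196) - 197727/(-191413)))*(-374435 + 11) = (313768 + (207543*(-1/135196) - 197727*(-1/191413)))*(-374424) = (313768 + (-207543/135196 + 197727/191413))*(-374424) = (313768 - 12994528767/25878271948)*(-374424) = (8119760638051297/25878271948)*(-374424) = -760058314285429706982/6469567987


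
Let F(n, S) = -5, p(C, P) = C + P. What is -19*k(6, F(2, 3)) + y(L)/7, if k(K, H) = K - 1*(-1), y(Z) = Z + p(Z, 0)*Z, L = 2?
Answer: -925/7 ≈ -132.14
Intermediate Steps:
y(Z) = Z + Z² (y(Z) = Z + (Z + 0)*Z = Z + Z*Z = Z + Z²)
k(K, H) = 1 + K (k(K, H) = K + 1 = 1 + K)
-19*k(6, F(2, 3)) + y(L)/7 = -19*(1 + 6) + (2*(1 + 2))/7 = -19*7 + (2*3)*(⅐) = -133 + 6*(⅐) = -133 + 6/7 = -925/7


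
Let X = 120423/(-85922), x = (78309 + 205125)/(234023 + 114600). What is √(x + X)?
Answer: I*√528066201233234305686/29954385406 ≈ 0.76716*I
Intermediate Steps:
x = 283434/348623 ≈ 0.81301
X = -120423/85922 (X = 120423*(-1/85922) = -120423/85922 ≈ -1.4015)
√(x + X) = √(283434/348623 - 120423/85922) = √(-17629011381/29954385406) = I*√528066201233234305686/29954385406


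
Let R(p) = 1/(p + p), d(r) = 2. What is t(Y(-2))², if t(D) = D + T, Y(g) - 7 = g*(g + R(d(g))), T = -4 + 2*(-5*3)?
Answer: 2209/4 ≈ 552.25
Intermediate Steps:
R(p) = 1/(2*p)
T = -34 (T = -4 + 2*(-15) = -4 - 30 = -34)
Y(g) = 7 + g*(¼ + g) (Y(g) = 7 + g*(g + (½)/2) = 7 + g*(g + (½)*(½)) = 7 + g*(g + ¼) = 7 + g*(¼ + g))
t(D) = -34 + D (t(D) = D - 34 = -34 + D)
t(Y(-2))² = (-34 + (7 + (-2)² + (¼)*(-2)))² = (-34 + (7 + 4 - ½))² = (-34 + 21/2)² = (-47/2)² = 2209/4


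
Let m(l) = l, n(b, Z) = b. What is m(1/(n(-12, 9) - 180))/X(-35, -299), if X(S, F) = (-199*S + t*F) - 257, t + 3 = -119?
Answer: -1/8291712 ≈ -1.2060e-7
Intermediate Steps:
t = -122 (t = -3 - 119 = -122)
X(S, F) = -257 - 199*S - 122*F (X(S, F) = (-199*S - 122*F) - 257 = -257 - 199*S - 122*F)
m(1/(n(-12, 9) - 180))/X(-35, -299) = 1/((-12 - 180)*(-257 - 199*(-35) - 122*(-299))) = 1/((-192)*(-257 + 6965 + 36478)) = -1/192/43186 = -1/192*1/43186 = -1/8291712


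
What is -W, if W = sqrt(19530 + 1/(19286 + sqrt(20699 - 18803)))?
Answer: -sqrt(753311162 + 78120*sqrt(474))/(2*sqrt(9643 + sqrt(474))) ≈ -139.75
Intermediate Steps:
W = sqrt(19530 + 1/(19286 + 2*sqrt(474))) (W = sqrt(19530 + 1/(19286 + sqrt(1896))) = sqrt(19530 + 1/(19286 + 2*sqrt(474))) ≈ 139.75)
-W = -sqrt(753311162 + 78120*sqrt(474))/(2*sqrt(9643 + sqrt(474)))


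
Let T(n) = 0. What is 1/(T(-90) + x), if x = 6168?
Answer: 1/6168 ≈ 0.00016213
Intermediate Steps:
1/(T(-90) + x) = 1/(0 + 6168) = 1/6168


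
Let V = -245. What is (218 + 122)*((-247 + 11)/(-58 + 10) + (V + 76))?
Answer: -167365/3 ≈ -55788.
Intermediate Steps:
(218 + 122)*((-247 + 11)/(-58 + 10) + (V + 76)) = (218 + 122)*((-247 + 11)/(-58 + 10) + (-245 + 76)) = 340*(-236/(-48) - 169) = 340*(-236*(-1/48) - 169) = 340*(59/12 - 169) = 340*(-1969/12) = -167365/3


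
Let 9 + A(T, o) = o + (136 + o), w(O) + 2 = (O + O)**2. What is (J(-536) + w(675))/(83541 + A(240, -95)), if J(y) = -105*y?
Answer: 939389/41739 ≈ 22.506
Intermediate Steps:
w(O) = -2 + 4*O**2 (w(O) = -2 + (O + O)**2 = -2 + (2*O)**2 = -2 + 4*O**2)
A(T, o) = 127 + 2*o (A(T, o) = -9 + (o + (136 + o)) = -9 + (136 + 2*o) = 127 + 2*o)
(J(-536) + w(675))/(83541 + A(240, -95)) = (-105*(-536) + (-2 + 4*675**2))/(83541 + (127 + 2*(-95))) = (56280 + (-2 + 4*455625))/(83541 + (127 - 190)) = (56280 + (-2 + 1822500))/(83541 - 63) = (56280 + 1822498)/83478 = 1878778*(1/83478) = 939389/41739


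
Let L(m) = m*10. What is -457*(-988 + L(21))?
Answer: 355546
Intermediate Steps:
L(m) = 10*m
-457*(-988 + L(21)) = -457*(-988 + 10*21) = -457*(-988 + 210) = -457*(-778) = 355546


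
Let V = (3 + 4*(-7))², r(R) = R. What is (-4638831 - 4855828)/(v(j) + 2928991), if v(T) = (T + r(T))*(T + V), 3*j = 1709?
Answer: -85451931/38611031 ≈ -2.2132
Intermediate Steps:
j = 1709/3 (j = (⅓)*1709 = 1709/3 ≈ 569.67)
V = 625 (V = (3 - 28)² = (-25)² = 625)
v(T) = 2*T*(625 + T) (v(T) = (T + T)*(T + 625) = (2*T)*(625 + T) = 2*T*(625 + T))
(-4638831 - 4855828)/(v(j) + 2928991) = (-4638831 - 4855828)/(2*(1709/3)*(625 + 1709/3) + 2928991) = -9494659/(2*(1709/3)*(3584/3) + 2928991) = -9494659/(12250112/9 + 2928991) = -9494659/38611031/9 = -9494659*9/38611031 = -85451931/38611031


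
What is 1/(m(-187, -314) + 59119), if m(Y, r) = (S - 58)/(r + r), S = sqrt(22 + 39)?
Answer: 23315624120/1378398535704039 + 628*sqrt(61)/1378398535704039 ≈ 1.6915e-5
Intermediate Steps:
S = sqrt(61) ≈ 7.8102
m(Y, r) = (-58 + sqrt(61))/(2*r) (m(Y, r) = (sqrt(61) - 58)/(r + r) = (-58 + sqrt(61))/((2*r)) = (-58 + sqrt(61))*(1/(2*r)) = (-58 + sqrt(61))/(2*r))
1/(m(-187, -314) + 59119) = 1/((1/2)*(-58 + sqrt(61))/(-314) + 59119) = 1/((1/2)*(-1/314)*(-58 + sqrt(61)) + 59119) = 1/((29/314 - sqrt(61)/628) + 59119) = 1/(18563395/314 - sqrt(61)/628)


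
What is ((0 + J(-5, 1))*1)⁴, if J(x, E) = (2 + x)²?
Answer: 6561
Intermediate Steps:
((0 + J(-5, 1))*1)⁴ = ((0 + (2 - 5)²)*1)⁴ = ((0 + (-3)²)*1)⁴ = ((0 + 9)*1)⁴ = (9*1)⁴ = 9⁴ = 6561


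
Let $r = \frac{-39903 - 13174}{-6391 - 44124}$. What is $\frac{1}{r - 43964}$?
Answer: $- \frac{50515}{2220788383} \approx -2.2746 \cdot 10^{-5}$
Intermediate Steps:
$r = \frac{53077}{50515}$ ($r = - \frac{53077}{-50515} = \left(-53077\right) \left(- \frac{1}{50515}\right) = \frac{53077}{50515} \approx 1.0507$)
$\frac{1}{r - 43964} = \frac{1}{\frac{53077}{50515} - 43964} = \frac{1}{- \frac{2220788383}{50515}} = - \frac{50515}{2220788383}$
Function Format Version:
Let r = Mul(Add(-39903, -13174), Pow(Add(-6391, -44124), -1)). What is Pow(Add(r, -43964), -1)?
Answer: Rational(-50515, 2220788383) ≈ -2.2746e-5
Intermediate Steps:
r = Rational(53077, 50515) (r = Mul(-53077, Pow(-50515, -1)) = Mul(-53077, Rational(-1, 50515)) = Rational(53077, 50515) ≈ 1.0507)
Pow(Add(r, -43964), -1) = Pow(Add(Rational(53077, 50515), -43964), -1) = Pow(Rational(-2220788383, 50515), -1) = Rational(-50515, 2220788383)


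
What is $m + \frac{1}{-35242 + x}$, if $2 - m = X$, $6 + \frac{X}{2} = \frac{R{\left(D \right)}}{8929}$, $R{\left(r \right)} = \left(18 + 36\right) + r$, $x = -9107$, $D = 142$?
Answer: $\frac{5526497357}{395992221} \approx 13.956$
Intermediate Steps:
$R{\left(r \right)} = 54 + r$
$X = - \frac{106756}{8929}$ ($X = -12 + 2 \frac{54 + 142}{8929} = -12 + 2 \cdot 196 \cdot \frac{1}{8929} = -12 + 2 \cdot \frac{196}{8929} = -12 + \frac{392}{8929} = - \frac{106756}{8929} \approx -11.956$)
$m = \frac{124614}{8929}$ ($m = 2 - - \frac{106756}{8929} = 2 + \frac{106756}{8929} = \frac{124614}{8929} \approx 13.956$)
$m + \frac{1}{-35242 + x} = \frac{124614}{8929} + \frac{1}{-35242 - 9107} = \frac{124614}{8929} + \frac{1}{-44349} = \frac{124614}{8929} - \frac{1}{44349} = \frac{5526497357}{395992221}$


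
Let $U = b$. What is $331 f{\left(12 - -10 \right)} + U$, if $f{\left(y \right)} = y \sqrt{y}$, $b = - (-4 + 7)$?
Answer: $-3 + 7282 \sqrt{22} \approx 34153.0$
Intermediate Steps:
$b = -3$ ($b = \left(-1\right) 3 = -3$)
$f{\left(y \right)} = y^{\frac{3}{2}}$
$U = -3$
$331 f{\left(12 - -10 \right)} + U = 331 \left(12 - -10\right)^{\frac{3}{2}} - 3 = 331 \left(12 + 10\right)^{\frac{3}{2}} - 3 = 331 \cdot 22^{\frac{3}{2}} - 3 = 331 \cdot 22 \sqrt{22} - 3 = 7282 \sqrt{22} - 3 = -3 + 7282 \sqrt{22}$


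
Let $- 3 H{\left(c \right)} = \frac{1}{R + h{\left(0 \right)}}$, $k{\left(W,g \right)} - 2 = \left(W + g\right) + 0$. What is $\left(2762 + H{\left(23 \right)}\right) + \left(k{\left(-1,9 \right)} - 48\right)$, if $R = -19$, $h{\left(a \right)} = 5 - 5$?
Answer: $\frac{155269}{57} \approx 2724.0$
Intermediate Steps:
$k{\left(W,g \right)} = 2 + W + g$ ($k{\left(W,g \right)} = 2 + \left(\left(W + g\right) + 0\right) = 2 + \left(W + g\right) = 2 + W + g$)
$h{\left(a \right)} = 0$ ($h{\left(a \right)} = 5 - 5 = 0$)
$H{\left(c \right)} = \frac{1}{57}$ ($H{\left(c \right)} = - \frac{1}{3 \left(-19 + 0\right)} = - \frac{1}{3 \left(-19\right)} = \left(- \frac{1}{3}\right) \left(- \frac{1}{19}\right) = \frac{1}{57}$)
$\left(2762 + H{\left(23 \right)}\right) + \left(k{\left(-1,9 \right)} - 48\right) = \left(2762 + \frac{1}{57}\right) + \left(\left(2 - 1 + 9\right) - 48\right) = \frac{157435}{57} + \left(10 - 48\right) = \frac{157435}{57} - 38 = \frac{155269}{57}$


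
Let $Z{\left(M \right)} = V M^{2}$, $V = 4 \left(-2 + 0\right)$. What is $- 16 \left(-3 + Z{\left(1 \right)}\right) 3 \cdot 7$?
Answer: $3696$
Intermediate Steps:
$V = -8$ ($V = 4 \left(-2\right) = -8$)
$Z{\left(M \right)} = - 8 M^{2}$
$- 16 \left(-3 + Z{\left(1 \right)}\right) 3 \cdot 7 = - 16 \left(-3 - 8 \cdot 1^{2}\right) 3 \cdot 7 = - 16 \left(-3 - 8\right) 3 \cdot 7 = - 16 \left(\left(-11\right) 3\right) 7 = \left(-16\right) \left(-33\right) 7 = 528 \cdot 7 = 3696$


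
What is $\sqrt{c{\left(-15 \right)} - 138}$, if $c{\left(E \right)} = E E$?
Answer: $\sqrt{87} \approx 9.3274$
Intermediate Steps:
$c{\left(E \right)} = E^{2}$
$\sqrt{c{\left(-15 \right)} - 138} = \sqrt{\left(-15\right)^{2} - 138} = \sqrt{225 - 138} = \sqrt{87}$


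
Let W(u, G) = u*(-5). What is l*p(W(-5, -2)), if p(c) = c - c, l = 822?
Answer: 0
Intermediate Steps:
W(u, G) = -5*u
p(c) = 0
l*p(W(-5, -2)) = 822*0 = 0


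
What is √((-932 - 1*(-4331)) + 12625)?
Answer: 2*√4006 ≈ 126.59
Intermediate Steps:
√((-932 - 1*(-4331)) + 12625) = √((-932 + 4331) + 12625) = √(3399 + 12625) = √16024 = 2*√4006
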